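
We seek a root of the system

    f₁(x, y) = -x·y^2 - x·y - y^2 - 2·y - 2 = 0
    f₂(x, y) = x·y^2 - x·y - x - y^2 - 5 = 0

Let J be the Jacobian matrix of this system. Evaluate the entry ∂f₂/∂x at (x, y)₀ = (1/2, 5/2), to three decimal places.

∂f₂/∂x = y^2 - y - 1.
At (1/2, 5/2) this is 2.750.

2.750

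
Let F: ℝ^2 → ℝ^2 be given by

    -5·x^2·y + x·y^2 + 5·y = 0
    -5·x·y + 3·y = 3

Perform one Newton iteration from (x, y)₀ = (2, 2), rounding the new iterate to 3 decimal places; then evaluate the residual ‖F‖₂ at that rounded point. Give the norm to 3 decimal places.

2.736

At (2, 2): F = (-22.000, -17.000).
Jacobian J = [[-10·x·y + y^2, -5·x^2 + 2·x·y + 5], [-5·y, -5·x + 3]].
At the point, J = [[-36.000, -7.000], [-10.000, -7.000]] (det J = 182.000).
Solving J·Δ = −F gives Δ = (-0.192, -2.154).
Then the next iterate is (x, y)₁ = (1.808, -0.154).
Re-evaluating at (1.808, -0.154): F = (1.78990, -2.06984), so ‖F‖₂ = 2.736.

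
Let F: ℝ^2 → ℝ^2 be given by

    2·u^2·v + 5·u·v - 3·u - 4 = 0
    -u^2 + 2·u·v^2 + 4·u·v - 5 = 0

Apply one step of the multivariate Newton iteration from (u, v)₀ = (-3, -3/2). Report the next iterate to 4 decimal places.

(-4.0000, 0.8333)

At (-3, -3/2): F = (0.5000, -9.5000).
Jacobian J = [[4·u·v + 5·v - 3, 2·u^2 + 5·u], [-2·u + 2·v^2 + 4·v, 4·u·v + 4·u]].
At the point, J = [[7.5000, 3.0000], [4.5000, 6.0000]] (det J = 31.5000).
Solving J·Δ = −F gives Δ = (-1.0000, 2.3333).
Then the next iterate is (u, v)₁ = (-4.0000, 0.8333).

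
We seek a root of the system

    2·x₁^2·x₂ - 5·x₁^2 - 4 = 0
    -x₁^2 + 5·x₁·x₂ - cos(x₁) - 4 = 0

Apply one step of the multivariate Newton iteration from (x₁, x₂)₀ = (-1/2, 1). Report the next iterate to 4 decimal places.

At (-1/2, 1): F = (-4.7500, -7.627583).
Jacobian J = [[4·x₁·x₂ - 10·x₁, 2·x₁^2], [-2·x₁ + 5·x₂ + sin(x₁), 5·x₁]].
At the point, J = [[3.0000, 0.5000], [5.520574, -2.5000]] (det J = -10.260287).
Solving J·Δ = −F gives Δ = (1.5291, 0.3255).
Then the next iterate is (x₁, x₂)₁ = (1.0291, 1.3255).

(1.0291, 1.3255)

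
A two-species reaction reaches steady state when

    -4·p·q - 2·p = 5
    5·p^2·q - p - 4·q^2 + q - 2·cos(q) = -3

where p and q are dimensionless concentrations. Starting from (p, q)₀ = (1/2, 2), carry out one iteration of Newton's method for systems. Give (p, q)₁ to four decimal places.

(-0.2499, 0.7497)

At (1/2, 2): F = (-10.0000, -8.167706).
Jacobian J = [[-4·q - 2, -4·p], [10·p·q - 1, 5·p^2 - 8·q + 2·sin(q) + 1]].
At the point, J = [[-10.0000, -2.0000], [9.0000, -11.931405]] (det J = 137.314051).
Solving J·Δ = −F gives Δ = (-0.7499, -1.2503).
Then the next iterate is (p, q)₁ = (-0.2499, 0.7497).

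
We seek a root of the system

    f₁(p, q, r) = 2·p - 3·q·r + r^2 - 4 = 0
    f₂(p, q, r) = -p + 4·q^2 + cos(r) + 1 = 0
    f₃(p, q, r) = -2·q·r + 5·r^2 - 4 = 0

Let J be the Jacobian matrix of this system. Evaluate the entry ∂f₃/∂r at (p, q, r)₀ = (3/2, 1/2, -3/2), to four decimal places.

-16.0000

∂f₃/∂r = -2·q + 10·r.
At (3/2, 1/2, -3/2) this is -16.0000.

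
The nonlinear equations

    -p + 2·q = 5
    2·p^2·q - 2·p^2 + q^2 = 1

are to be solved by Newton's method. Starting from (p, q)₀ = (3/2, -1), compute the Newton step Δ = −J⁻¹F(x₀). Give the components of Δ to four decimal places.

(0.1512, 4.3256)

At (3/2, -1): F = (-8.5000, -9.0000).
Jacobian J = [[-1, 2], [4·p·q - 4·p, 2·p^2 + 2·q]].
At the point, J = [[-1.0000, 2.0000], [-12.0000, 2.5000]] (det J = 21.5000).
Solving J·Δ = −F gives Δ = (0.1512, 4.3256).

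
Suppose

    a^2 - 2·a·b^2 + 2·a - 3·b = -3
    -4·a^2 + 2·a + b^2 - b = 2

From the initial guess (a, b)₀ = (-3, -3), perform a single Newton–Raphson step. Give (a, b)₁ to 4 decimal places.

At (-3, -3): F = (69.0000, -32.0000).
Jacobian J = [[2·a - 2·b^2 + 2, -4·a·b - 3], [-8·a + 2, 2·b - 1]].
At the point, J = [[-22.0000, -39.0000], [26.0000, -7.0000]] (det J = 1168.0000).
Solving J·Δ = −F gives Δ = (1.4820, 0.9332).
Then the next iterate is (a, b)₁ = (-1.5180, -2.0668).

(-1.5180, -2.0668)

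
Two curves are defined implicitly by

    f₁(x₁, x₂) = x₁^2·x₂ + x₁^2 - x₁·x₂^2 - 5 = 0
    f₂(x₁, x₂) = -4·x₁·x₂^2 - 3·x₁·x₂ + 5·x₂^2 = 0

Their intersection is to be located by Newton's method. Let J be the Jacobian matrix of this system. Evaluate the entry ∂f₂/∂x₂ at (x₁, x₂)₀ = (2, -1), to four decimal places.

0.0000

∂f₂/∂x₂ = -8·x₁·x₂ - 3·x₁ + 10·x₂.
At (2, -1) this is 0.0000.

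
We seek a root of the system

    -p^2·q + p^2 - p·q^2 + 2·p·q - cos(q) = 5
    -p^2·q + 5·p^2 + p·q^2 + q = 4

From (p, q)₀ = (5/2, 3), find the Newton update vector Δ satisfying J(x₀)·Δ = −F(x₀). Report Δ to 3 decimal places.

(-1.749, -0.079)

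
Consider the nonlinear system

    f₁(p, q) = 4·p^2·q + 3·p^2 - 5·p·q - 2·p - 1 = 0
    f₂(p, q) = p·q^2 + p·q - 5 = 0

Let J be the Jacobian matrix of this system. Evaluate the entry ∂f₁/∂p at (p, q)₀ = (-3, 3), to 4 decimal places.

-107.0000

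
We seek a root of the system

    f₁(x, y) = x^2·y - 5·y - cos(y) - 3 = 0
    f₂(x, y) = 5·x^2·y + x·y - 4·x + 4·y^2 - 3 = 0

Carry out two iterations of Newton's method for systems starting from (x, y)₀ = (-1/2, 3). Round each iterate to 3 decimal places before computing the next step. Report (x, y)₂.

(-3.922, -1.281)

At (-1/2, 3): F = (-16.26001, 37.250).
Jacobian J = [[2·x·y, x^2 + sin(y) - 5], [10·x·y + y - 4, 5·x^2 + x + 8·y]].
At the point, J = [[-3.000, -4.60888], [-16.000, 24.750]] (det J = -147.99208).
Solving J·Δ = −F gives Δ = (-1.559, -2.513).
Then the next iterate is (x, y)₁ = (-2.059, 0.487).
Round to (-2.059, 0.487) and repeat: F = (-4.25411, 15.50508), J = [[-2.00547, -0.29254], [-13.54033, 23.03441]].
Δ = (-1.863, -1.768), so (x, y)₂ = (-3.922, -1.281).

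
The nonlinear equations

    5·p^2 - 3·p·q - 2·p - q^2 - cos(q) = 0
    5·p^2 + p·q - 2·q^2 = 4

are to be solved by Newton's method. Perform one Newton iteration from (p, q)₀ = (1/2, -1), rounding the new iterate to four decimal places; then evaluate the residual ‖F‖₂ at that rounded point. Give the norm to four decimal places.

2.7108

At (1/2, -1): F = (0.209698, -5.2500).
Jacobian J = [[10·p - 3·q - 2, -3·p - 2·q + sin(q)], [10·p + q, p - 4·q]].
At the point, J = [[6.0000, -0.341471], [4.0000, 4.5000]] (det J = 28.365884).
Solving J·Δ = −F gives Δ = (0.0299, 1.1401).
Then the next iterate is (p, q)₁ = (0.5299, 0.1401).
Re-evaluating at (0.5299, 0.1401): F = (-0.888377, -2.561047), so ‖F‖₂ = 2.7108.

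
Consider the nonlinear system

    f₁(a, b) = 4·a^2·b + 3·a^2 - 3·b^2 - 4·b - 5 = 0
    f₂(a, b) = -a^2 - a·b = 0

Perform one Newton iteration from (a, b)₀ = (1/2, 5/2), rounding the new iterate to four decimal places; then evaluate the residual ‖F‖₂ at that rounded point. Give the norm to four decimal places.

8.5143

At (1/2, 5/2): F = (-30.5000, -1.5000).
Jacobian J = [[8·a·b + 6·a, 4·a^2 - 6·b - 4], [-2·a - b, -a]].
At the point, J = [[13.0000, -18.0000], [-3.5000, -0.5000]] (det J = -69.5000).
Solving J·Δ = −F gives Δ = (-0.1691, -1.8165).
Then the next iterate is (a, b)₁ = (0.3309, 0.6835).
Re-evaluating at (0.3309, 0.6835): F = (-8.507674, -0.335665), so ‖F‖₂ = 8.5143.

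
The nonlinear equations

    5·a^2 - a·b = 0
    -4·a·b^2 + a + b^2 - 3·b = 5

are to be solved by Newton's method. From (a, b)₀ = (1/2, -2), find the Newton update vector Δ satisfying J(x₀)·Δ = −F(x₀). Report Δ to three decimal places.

(2.000, 32.500)

At (1/2, -2): F = (2.250, -2.500).
Jacobian J = [[10·a - b, -a], [-4·b^2 + 1, -8·a·b + 2·b - 3]].
At the point, J = [[7.000, -0.500], [-15.000, 1.000]] (det J = -0.500).
Solving J·Δ = −F gives Δ = (2.000, 32.500).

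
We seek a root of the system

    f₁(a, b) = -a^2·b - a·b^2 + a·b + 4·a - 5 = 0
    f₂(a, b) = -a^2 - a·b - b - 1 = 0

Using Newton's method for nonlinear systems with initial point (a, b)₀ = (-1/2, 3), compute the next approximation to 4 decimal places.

(-2.6406, 6.0625)

At (-1/2, 3): F = (-4.7500, -2.7500).
Jacobian J = [[-2·a·b - b^2 + b + 4, -a^2 - 2·a·b + a], [-2·a - b, -a - 1]].
At the point, J = [[1.0000, 2.2500], [-2.0000, -0.5000]] (det J = 4.0000).
Solving J·Δ = −F gives Δ = (-2.1406, 3.0625).
Then the next iterate is (a, b)₁ = (-2.6406, 6.0625).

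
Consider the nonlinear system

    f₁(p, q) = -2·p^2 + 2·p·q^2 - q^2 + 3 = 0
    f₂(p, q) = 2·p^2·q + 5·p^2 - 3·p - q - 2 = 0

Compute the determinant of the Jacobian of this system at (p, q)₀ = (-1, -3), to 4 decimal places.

40.0000

J = [[-4·p + 2·q^2, 4·p·q - 2·q], [4·p·q + 10·p - 3, 2·p^2 - 1]].
At the point, J = [[22.0000, 18.0000], [-1.0000, 1.0000]].
det J = 40.0000.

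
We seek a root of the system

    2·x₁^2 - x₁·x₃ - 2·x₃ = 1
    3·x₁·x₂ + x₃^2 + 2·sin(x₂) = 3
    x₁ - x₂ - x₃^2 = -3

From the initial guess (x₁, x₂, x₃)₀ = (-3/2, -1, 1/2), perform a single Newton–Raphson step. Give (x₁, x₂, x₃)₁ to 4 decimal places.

(-1.1697, -0.6252, 2.7055)

At (-3/2, -1, 1/2): F = (3.2500, 0.067058, 2.2500).
Jacobian J = [[4·x₁ - x₃, 0, -x₁ - 2], [3·x₂, 3·x₁ + 2·cos(x₂), 2·x₃], [1, -1, -2·x₃]].
At the point, J = [[-6.5000, 0.0000, -0.5000], [-3.0000, -3.419395, 1.0000], [1.0000, -1.0000, -1.0000]] (det J = -31.935768).
Solving J·Δ = −F gives Δ = (0.3303, 0.3748, 2.2055).
Then the next iterate is (x₁, x₂, x₃)₁ = (-1.1697, -0.6252, 2.7055).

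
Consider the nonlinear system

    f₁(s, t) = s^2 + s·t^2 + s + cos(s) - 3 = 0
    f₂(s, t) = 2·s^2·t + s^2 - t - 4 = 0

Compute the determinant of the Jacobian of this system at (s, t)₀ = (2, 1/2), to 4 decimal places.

14.3849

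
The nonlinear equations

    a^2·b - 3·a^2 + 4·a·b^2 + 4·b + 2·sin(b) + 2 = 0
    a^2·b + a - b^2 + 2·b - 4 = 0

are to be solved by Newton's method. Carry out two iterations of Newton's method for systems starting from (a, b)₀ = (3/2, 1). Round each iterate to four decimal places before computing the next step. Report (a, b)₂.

At (3/2, 1): F = (9.182942, 0.7500).
Jacobian J = [[2·a·b - 6·a + 4·b^2, a^2 + 8·a·b + 2·cos(b) + 4], [2·a·b + 1, a^2 - 2·b + 2]].
At the point, J = [[-2.0000, 19.330605], [4.0000, 2.2500]] (det J = -81.822418).
Solving J·Δ = −F gives Δ = (0.0753, -0.4673).
Then the next iterate is (a, b)₁ = (1.5753, 0.5327).
Round to (1.5753, 0.5327) and repeat: F = (0.811831, -0.321137), J = [[-6.638398, 14.917747], [2.678325, 3.416170]].
Δ = (0.1208, -0.0007), so (a, b)₂ = (1.6961, 0.5320).

(1.6961, 0.5320)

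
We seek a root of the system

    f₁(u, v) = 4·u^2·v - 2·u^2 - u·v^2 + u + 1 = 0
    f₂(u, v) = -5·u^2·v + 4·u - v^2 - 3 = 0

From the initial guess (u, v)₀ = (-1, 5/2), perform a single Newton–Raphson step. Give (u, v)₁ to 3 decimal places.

(0.840, 5.262)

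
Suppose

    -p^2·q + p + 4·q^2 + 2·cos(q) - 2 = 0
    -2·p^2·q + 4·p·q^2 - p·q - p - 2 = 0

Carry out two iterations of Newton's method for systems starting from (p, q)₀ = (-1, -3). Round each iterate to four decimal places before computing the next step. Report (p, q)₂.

(-0.5710, -0.9369)

At (-1, -3): F = (34.020015, -34.0000).
Jacobian J = [[-2·p·q + 1, -p^2 + 8·q - 2·sin(q)], [-4·p·q + 4·q^2 - q - 1, -2·p^2 + 8·p·q - p]].
At the point, J = [[-5.0000, -24.717760], [26.0000, 23.0000]] (det J = 527.661760).
Solving J·Δ = −F gives Δ = (0.1098, 1.3541).
Then the next iterate is (p, q)₁ = (-0.8902, -1.6459).
Round to (-0.8902, -1.6459) and repeat: F = (9.099984, -9.612534), J = [[-1.930360, -11.965294], [5.621127, 11.026729]].
Δ = (0.3192, 0.7090), so (p, q)₂ = (-0.5710, -0.9369).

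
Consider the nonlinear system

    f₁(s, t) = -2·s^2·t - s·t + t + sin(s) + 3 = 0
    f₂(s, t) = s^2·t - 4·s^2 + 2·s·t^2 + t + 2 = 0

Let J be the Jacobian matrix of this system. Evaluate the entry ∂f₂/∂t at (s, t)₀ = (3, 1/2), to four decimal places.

∂f₂/∂t = s^2 + 4·s·t + 1.
At (3, 1/2) this is 16.0000.

16.0000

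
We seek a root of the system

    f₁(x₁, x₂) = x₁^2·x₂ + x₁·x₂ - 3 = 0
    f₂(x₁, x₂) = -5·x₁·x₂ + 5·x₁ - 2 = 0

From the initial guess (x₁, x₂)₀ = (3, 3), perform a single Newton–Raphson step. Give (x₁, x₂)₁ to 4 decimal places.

At (3, 3): F = (33.0000, -32.0000).
Jacobian J = [[2·x₁·x₂ + x₂, x₁^2 + x₁], [-5·x₂ + 5, -5·x₁]].
At the point, J = [[21.0000, 12.0000], [-10.0000, -15.0000]] (det J = -195.0000).
Solving J·Δ = −F gives Δ = (-0.5692, -1.7538).
Then the next iterate is (x₁, x₂)₁ = (2.4308, 1.2462).

(2.4308, 1.2462)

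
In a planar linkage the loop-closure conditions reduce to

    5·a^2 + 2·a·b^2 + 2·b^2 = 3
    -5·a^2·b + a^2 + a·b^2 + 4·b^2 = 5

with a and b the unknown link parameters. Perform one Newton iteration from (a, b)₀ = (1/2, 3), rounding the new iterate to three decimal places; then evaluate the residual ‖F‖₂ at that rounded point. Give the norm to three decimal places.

9.361

At (1/2, 3): F = (25.250, 32.000).
Jacobian J = [[10·a + 2·b^2, 4·a·b + 4·b], [-10·a·b + 2·a + b^2, -5·a^2 + 2·a·b + 8·b]].
At the point, J = [[23.000, 18.000], [-5.000, 25.750]] (det J = 682.250).
Solving J·Δ = −F gives Δ = (-0.109, -1.264).
Then the next iterate is (a, b)₁ = (0.391, 1.736).
Re-evaluating at (0.391, 1.736): F = (6.14851, 7.05901), so ‖F‖₂ = 9.361.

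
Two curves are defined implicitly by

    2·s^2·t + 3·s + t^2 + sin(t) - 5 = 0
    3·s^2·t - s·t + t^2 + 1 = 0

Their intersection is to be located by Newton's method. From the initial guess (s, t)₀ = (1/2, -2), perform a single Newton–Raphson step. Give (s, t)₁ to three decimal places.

At (1/2, -2): F = (-1.40930, 4.500).
Jacobian J = [[4·s·t + 3, 2·s^2 + 2·t + cos(t)], [6·s·t - t, 3·s^2 - s + 2·t]].
At the point, J = [[-1.000, -3.91615], [-4.000, -3.750]] (det J = -11.91459).
Solving J·Δ = −F gives Δ = (1.923, -0.851).
Then the next iterate is (s, t)₁ = (2.423, -2.851).

(2.423, -2.851)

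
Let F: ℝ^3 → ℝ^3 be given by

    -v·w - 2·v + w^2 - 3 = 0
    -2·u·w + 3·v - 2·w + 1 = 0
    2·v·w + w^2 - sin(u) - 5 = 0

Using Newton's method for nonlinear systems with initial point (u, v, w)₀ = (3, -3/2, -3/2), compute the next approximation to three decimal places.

(0.954, -1.917, -1.361)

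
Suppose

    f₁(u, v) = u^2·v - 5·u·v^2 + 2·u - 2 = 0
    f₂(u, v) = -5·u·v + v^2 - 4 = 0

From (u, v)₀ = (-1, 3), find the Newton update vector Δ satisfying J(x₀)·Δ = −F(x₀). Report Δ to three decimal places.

(-1.838, -4.324)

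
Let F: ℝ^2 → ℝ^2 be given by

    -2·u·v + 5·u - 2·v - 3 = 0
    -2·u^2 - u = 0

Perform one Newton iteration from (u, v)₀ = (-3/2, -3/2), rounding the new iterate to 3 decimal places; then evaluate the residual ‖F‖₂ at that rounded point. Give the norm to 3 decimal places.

8.670

At (-3/2, -3/2): F = (-12.000, -3.000).
Jacobian J = [[-2·v + 5, -2·u - 2], [-4·u - 1, 0]].
At the point, J = [[8.000, 1.000], [5.000, 0.000]] (det J = -5.000).
Solving J·Δ = −F gives Δ = (0.600, 7.200).
Then the next iterate is (u, v)₁ = (-0.900, 5.700).
Re-evaluating at (-0.900, 5.700): F = (-8.640, -0.720), so ‖F‖₂ = 8.670.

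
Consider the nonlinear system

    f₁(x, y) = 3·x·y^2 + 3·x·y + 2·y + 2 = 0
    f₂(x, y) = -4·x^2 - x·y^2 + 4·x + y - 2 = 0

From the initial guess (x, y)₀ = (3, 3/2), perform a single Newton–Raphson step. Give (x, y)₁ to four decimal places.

(1.8385, 0.8241)

At (3, 3/2): F = (38.7500, -31.2500).
Jacobian J = [[3·y^2 + 3·y, 6·x·y + 3·x + 2], [-8·x - y^2 + 4, -2·x·y + 1]].
At the point, J = [[11.2500, 38.0000], [-22.2500, -8.0000]] (det J = 755.5000).
Solving J·Δ = −F gives Δ = (-1.1615, -0.6759).
Then the next iterate is (x, y)₁ = (1.8385, 0.8241).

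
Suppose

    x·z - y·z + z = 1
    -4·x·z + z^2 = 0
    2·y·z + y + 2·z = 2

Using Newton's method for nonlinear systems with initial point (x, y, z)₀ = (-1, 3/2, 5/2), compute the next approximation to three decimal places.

(-0.745, 0.768, 0.978)

At (-1, 3/2, 5/2): F = (-4.750, 16.250, 12.000).
Jacobian J = [[z, -z, x - y + 1], [-4·z, 0, -4·x + 2·z], [0, 2·z + 1, 2·y + 2]].
At the point, J = [[2.500, -2.500, -1.500], [-10.000, 0.000, 9.000], [0.000, 6.000, 5.000]] (det J = -170.000).
Solving J·Δ = −F gives Δ = (0.255, -0.732, -1.522).
Then the next iterate is (x, y, z)₁ = (-0.745, 0.768, 0.978).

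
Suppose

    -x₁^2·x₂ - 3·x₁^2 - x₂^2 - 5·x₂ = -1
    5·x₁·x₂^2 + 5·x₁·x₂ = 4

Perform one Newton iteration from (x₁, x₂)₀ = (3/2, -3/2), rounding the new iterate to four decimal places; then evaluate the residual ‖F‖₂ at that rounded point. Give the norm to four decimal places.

0.8150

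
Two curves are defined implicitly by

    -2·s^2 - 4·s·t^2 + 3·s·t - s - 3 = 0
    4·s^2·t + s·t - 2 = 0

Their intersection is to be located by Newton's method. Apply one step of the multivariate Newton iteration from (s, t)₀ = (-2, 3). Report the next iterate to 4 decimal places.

(-1.3478, 2.2391)

At (-2, 3): F = (45.0000, 40.0000).
Jacobian J = [[-4·s - 4·t^2 + 3·t - 1, -8·s·t + 3·s], [8·s·t + t, 4·s^2 + s]].
At the point, J = [[-20.0000, 42.0000], [-45.0000, 14.0000]] (det J = 1610.0000).
Solving J·Δ = −F gives Δ = (0.6522, -0.7609).
Then the next iterate is (s, t)₁ = (-1.3478, 2.2391).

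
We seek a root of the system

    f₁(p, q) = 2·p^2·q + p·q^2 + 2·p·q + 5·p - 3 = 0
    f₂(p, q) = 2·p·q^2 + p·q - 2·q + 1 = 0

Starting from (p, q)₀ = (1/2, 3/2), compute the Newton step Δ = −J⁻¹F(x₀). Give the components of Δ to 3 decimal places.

(-0.700, 2.133)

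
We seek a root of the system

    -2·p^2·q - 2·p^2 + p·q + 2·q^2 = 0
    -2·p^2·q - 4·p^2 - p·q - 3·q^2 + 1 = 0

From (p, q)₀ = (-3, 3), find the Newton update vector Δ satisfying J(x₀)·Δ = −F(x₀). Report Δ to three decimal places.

At (-3, 3): F = (-63.000, -107.000).
Jacobian J = [[-4·p·q - 4·p + q, -2·p^2 + p + 4·q], [-4·p·q - 8·p - q, -2·p^2 - p - 6·q]].
At the point, J = [[51.000, -9.000], [57.000, -33.000]] (det J = -1170.000).
Solving J·Δ = −F gives Δ = (0.954, -1.595).

(0.954, -1.595)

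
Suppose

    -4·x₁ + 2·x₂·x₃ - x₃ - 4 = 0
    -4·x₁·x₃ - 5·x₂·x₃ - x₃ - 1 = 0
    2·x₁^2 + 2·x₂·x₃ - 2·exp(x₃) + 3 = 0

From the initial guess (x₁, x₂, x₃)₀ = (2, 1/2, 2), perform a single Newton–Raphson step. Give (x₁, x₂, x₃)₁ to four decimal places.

At (2, 1/2, 2): F = (-12.0000, -24.0000, -1.778112).
Jacobian J = [[-4, 2·x₃, 2·x₂ - 1], [-4·x₃, -5·x₃, -4·x₁ - 5·x₂ - 1], [4·x₁, 2·x₃, 2·x₂ - 2·exp(x₃)]].
At the point, J = [[-4.0000, 4.0000, 0.0000], [-8.0000, -10.0000, -11.5000], [8.0000, 4.0000, -13.778112]] (det J = -1544.024078).
Solving J·Δ = −F gives Δ = (-2.2320, 0.7680, -1.2021).
Then the next iterate is (x₁, x₂, x₃)₁ = (-0.2320, 1.2680, 0.7979).

(-0.2320, 1.2680, 0.7979)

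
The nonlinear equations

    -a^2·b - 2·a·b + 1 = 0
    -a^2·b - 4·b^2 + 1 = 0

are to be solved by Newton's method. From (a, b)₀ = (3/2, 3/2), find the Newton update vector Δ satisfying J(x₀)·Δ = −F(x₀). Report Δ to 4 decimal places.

At (3/2, 3/2): F = (-6.8750, -11.3750).
Jacobian J = [[-2·a·b - 2·b, -a^2 - 2·a], [-2·a·b, -a^2 - 8·b]].
At the point, J = [[-7.5000, -5.2500], [-4.5000, -14.2500]] (det J = 83.2500).
Solving J·Δ = −F gives Δ = (-0.4595, -0.6532).

(-0.4595, -0.6532)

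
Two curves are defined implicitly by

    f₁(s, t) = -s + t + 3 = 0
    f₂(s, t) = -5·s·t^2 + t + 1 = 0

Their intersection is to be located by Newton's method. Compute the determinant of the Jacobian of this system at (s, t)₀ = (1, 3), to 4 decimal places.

74.0000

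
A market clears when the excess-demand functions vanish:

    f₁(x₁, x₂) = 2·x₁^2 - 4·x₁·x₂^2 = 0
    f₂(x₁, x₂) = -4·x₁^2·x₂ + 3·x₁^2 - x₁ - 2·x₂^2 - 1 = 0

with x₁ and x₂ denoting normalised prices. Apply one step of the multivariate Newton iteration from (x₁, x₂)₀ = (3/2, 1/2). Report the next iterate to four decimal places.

At (3/2, 1/2): F = (3.0000, -0.7500).
Jacobian J = [[4·x₁ - 4·x₂^2, -8·x₁·x₂], [-8·x₁·x₂ + 6·x₁ - 1, -4·x₁^2 - 4·x₂]].
At the point, J = [[5.0000, -6.0000], [2.0000, -11.0000]] (det J = -43.0000).
Solving J·Δ = −F gives Δ = (-0.8721, -0.2267).
Then the next iterate is (x₁, x₂)₁ = (0.6279, 0.2733).

(0.6279, 0.2733)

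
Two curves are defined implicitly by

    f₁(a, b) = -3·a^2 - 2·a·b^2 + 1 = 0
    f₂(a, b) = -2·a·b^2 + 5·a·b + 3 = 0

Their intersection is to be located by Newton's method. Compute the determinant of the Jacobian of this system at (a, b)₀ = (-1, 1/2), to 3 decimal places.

-20.500

J = [[-6·a - 2·b^2, -4·a·b], [-2·b^2 + 5·b, -4·a·b + 5·a]].
At the point, J = [[5.500, 2.000], [2.000, -3.000]].
det J = -20.500.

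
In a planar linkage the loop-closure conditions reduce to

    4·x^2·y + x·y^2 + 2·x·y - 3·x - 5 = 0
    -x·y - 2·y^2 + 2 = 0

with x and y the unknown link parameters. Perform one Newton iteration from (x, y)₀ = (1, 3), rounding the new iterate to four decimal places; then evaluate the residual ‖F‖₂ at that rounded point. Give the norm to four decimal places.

5.2511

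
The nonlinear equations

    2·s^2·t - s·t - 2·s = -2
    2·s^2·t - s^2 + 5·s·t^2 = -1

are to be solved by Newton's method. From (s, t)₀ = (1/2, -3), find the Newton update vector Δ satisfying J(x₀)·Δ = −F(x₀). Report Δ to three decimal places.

(0.200, 2.024)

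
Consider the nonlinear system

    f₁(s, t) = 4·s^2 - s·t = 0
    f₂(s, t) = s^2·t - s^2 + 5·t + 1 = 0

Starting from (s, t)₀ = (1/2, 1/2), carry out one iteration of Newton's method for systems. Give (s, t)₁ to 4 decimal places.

At (1/2, 1/2): F = (0.7500, 3.3750).
Jacobian J = [[8·s - t, -s], [2·s·t - 2·s, s^2 + 5]].
At the point, J = [[3.5000, -0.5000], [-0.5000, 5.2500]] (det J = 18.1250).
Solving J·Δ = −F gives Δ = (-0.3103, -0.6724).
Then the next iterate is (s, t)₁ = (0.1897, -0.1724).

(0.1897, -0.1724)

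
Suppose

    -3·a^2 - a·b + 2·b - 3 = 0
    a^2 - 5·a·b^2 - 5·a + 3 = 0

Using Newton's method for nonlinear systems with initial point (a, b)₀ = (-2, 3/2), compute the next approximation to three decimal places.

(-0.919, 0.913)

At (-2, 3/2): F = (-9.000, 39.500).
Jacobian J = [[-6·a - b, -a + 2], [2·a - 5·b^2 - 5, -10·a·b]].
At the point, J = [[10.500, 4.000], [-20.250, 30.000]] (det J = 396.000).
Solving J·Δ = −F gives Δ = (1.081, -0.587).
Then the next iterate is (a, b)₁ = (-0.919, 0.913).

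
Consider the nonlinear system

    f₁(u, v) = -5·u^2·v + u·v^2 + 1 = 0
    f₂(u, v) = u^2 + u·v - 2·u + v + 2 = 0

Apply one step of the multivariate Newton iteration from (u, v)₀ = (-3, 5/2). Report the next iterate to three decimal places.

(-1.009, 3.025)

At (-3, 5/2): F = (-130.250, 12.000).
Jacobian J = [[-10·u·v + v^2, -5·u^2 + 2·u·v], [2·u + v - 2, u + 1]].
At the point, J = [[81.250, -60.000], [-5.500, -2.000]] (det J = -492.500).
Solving J·Δ = −F gives Δ = (1.991, 0.525).
Then the next iterate is (u, v)₁ = (-1.009, 3.025).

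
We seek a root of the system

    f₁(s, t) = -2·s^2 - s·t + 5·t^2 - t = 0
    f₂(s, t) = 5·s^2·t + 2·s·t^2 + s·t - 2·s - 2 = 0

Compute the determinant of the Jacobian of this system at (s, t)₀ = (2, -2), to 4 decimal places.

-864.0000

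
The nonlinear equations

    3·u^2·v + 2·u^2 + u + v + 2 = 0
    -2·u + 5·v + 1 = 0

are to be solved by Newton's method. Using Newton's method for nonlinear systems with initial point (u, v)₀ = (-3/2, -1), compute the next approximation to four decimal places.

(-1.3310, -0.7324)

At (-3/2, -1): F = (-2.7500, -1.0000).
Jacobian J = [[6·u·v + 4·u + 1, 3·u^2 + 1], [-2, 5]].
At the point, J = [[4.0000, 7.7500], [-2.0000, 5.0000]] (det J = 35.5000).
Solving J·Δ = −F gives Δ = (0.1690, 0.2676).
Then the next iterate is (u, v)₁ = (-1.3310, -0.7324).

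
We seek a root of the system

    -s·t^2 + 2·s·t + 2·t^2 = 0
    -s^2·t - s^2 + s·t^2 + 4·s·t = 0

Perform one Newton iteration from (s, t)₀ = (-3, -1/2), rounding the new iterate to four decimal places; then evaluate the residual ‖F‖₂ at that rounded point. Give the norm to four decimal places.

At (-3, -1/2): F = (4.2500, 0.7500).
Jacobian J = [[-t^2 + 2·t, -2·s·t + 2·s + 4·t], [-2·s·t - 2·s + t^2 + 4·t, -s^2 + 2·s·t + 4·s]].
At the point, J = [[-1.2500, -11.0000], [1.2500, -18.0000]] (det J = 36.2500).
Solving J·Δ = −F gives Δ = (1.8828, 0.1724).
Then the next iterate is (s, t)₁ = (-1.1172, -0.3276).
Re-evaluating at (-1.1172, -0.3276): F = (1.066533, 0.504832), so ‖F‖₂ = 1.1800.

1.1800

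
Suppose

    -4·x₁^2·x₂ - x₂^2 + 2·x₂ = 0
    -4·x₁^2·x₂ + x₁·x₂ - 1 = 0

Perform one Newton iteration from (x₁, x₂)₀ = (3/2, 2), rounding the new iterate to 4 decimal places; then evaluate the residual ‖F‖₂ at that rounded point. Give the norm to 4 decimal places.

6.5779

At (3/2, 2): F = (-18.0000, -16.0000).
Jacobian J = [[-8·x₁·x₂, -4·x₁^2 - 2·x₂ + 2], [-8·x₁·x₂ + x₂, -4·x₁^2 + x₁]].
At the point, J = [[-24.0000, -11.0000], [-22.0000, -7.5000]] (det J = -62.0000).
Solving J·Δ = −F gives Δ = (-0.6613, -0.1935).
Then the next iterate is (x₁, x₂)₁ = (0.8387, 1.8065).
Re-evaluating at (0.8387, 1.8065): F = (-4.733338, -4.567785), so ‖F‖₂ = 6.5779.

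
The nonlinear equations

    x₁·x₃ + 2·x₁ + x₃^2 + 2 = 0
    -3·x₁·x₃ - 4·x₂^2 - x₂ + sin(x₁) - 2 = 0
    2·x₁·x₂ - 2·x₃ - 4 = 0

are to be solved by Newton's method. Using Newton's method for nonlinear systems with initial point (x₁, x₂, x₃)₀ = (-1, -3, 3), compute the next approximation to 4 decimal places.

(-1.8500, -2.1000, 2.6500)

At (-1, -3, 3): F = (6.0000, -26.841471, -4.0000).
Jacobian J = [[x₃ + 2, 0, x₁ + 2·x₃], [-3·x₃ + cos(x₁), -8·x₂ - 1, -3·x₁], [2·x₂, 2·x₁, -2]].
At the point, J = [[5.0000, 0.0000, 5.0000], [-8.459698, 23.0000, 3.0000], [-6.0000, -2.0000, -2.0000]] (det J = 574.596977).
Solving J·Δ = −F gives Δ = (-0.8500, 0.9000, -0.3500).
Then the next iterate is (x₁, x₂, x₃)₁ = (-1.8500, -2.1000, 2.6500).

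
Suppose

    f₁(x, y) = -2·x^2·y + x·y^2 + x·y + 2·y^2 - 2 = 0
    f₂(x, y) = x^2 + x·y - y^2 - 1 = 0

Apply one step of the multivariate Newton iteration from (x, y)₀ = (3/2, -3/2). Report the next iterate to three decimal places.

At (3/2, -3/2): F = (10.375, -3.250).
Jacobian J = [[-4·x·y + y^2 + y, -2·x^2 + 2·x·y + x + 4·y], [2·x + y, x - 2·y]].
At the point, J = [[9.750, -13.500], [1.500, 4.500]] (det J = 64.125).
Solving J·Δ = −F gives Δ = (-0.044, 0.737).
Then the next iterate is (x, y)₁ = (1.456, -0.763).

(1.456, -0.763)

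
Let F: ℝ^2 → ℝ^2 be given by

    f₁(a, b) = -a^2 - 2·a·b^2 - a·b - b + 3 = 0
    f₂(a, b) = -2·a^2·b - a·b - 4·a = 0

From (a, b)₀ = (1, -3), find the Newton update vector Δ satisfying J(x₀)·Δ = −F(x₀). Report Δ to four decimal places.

(-0.3390, 0.4237)

At (1, -3): F = (-10.0000, 5.0000).
Jacobian J = [[-2·a - 2·b^2 - b, -4·a·b - a - 1], [-4·a·b - b - 4, -2·a^2 - a]].
At the point, J = [[-17.0000, 10.0000], [11.0000, -3.0000]] (det J = -59.0000).
Solving J·Δ = −F gives Δ = (-0.3390, 0.4237).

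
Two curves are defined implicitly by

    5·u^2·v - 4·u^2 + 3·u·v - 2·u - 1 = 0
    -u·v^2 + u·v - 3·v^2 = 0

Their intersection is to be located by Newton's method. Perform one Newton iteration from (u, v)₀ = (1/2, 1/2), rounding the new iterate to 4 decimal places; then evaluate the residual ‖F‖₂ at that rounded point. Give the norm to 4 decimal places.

1.6315

At (1/2, 1/2): F = (-1.6250, -0.6250).
Jacobian J = [[10·u·v - 8·u + 3·v - 2, 5·u^2 + 3·u], [-v^2 + v, -2·u·v + u - 6·v]].
At the point, J = [[-2.0000, 2.7500], [0.2500, -3.0000]] (det J = 5.3125).
Solving J·Δ = −F gives Δ = (-1.2412, -0.3118).
Then the next iterate is (u, v)₁ = (-0.7412, 0.1882).
Re-evaluating at (-0.7412, 0.1882): F = (-1.616627, -0.219499), so ‖F‖₂ = 1.6315.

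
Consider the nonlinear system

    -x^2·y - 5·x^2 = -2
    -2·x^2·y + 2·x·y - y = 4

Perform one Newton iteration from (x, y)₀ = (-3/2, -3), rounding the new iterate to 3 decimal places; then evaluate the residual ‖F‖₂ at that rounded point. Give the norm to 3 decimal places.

At (-3/2, -3): F = (-2.500, 21.500).
Jacobian J = [[-2·x·y - 10·x, -x^2], [-4·x·y + 2·y, -2·x^2 + 2·x - 1]].
At the point, J = [[6.000, -2.250], [-24.000, -8.500]] (det J = -105.000).
Solving J·Δ = −F gives Δ = (0.663, 0.657).
Then the next iterate is (x, y)₁ = (-0.837, -2.343).
Re-evaluating at (-0.837, -2.343): F = (0.13859, 5.54805), so ‖F‖₂ = 5.550.

5.550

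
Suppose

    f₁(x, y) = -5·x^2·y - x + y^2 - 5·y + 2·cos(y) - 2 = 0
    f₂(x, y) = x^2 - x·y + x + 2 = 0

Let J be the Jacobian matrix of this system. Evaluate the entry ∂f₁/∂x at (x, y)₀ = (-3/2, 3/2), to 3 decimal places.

∂f₁/∂x = -10·x·y - 1.
At (-3/2, 3/2) this is 21.500.

21.500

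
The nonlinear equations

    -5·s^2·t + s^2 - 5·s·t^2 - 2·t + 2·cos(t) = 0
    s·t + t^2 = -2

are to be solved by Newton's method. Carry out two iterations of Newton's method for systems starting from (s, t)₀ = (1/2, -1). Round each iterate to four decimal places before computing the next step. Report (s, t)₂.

(4.4992, -13.1310)

At (1/2, -1): F = (2.080605, 2.5000).
Jacobian J = [[-10·s·t + 2·s - 5·t^2, -5·s^2 - 10·s·t - 2·sin(t) - 2], [t, s + 2·t]].
At the point, J = [[1.0000, 3.432942], [-1.0000, -1.5000]] (det J = 1.932942).
Solving J·Δ = −F gives Δ = (6.0546, -2.3698).
Then the next iterate is (s, t)₁ = (6.5546, -3.3698).
Round to (6.5546, -3.3698) and repeat: F = (399.478627, -8.732139), J = [[177.208351, 3.610542], [-3.3698, -0.1850]].
Δ = (-2.0554, -9.7612), so (s, t)₂ = (4.4992, -13.1310).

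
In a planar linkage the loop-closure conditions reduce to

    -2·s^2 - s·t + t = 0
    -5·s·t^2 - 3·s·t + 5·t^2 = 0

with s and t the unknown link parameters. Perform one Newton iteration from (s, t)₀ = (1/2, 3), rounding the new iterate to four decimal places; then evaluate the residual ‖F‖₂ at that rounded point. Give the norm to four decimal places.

At (1/2, 3): F = (1.0000, 18.0000).
Jacobian J = [[-4·s - t, -s + 1], [-5·t^2 - 3·t, -10·s·t - 3·s + 10·t]].
At the point, J = [[-5.0000, 0.5000], [-54.0000, 13.5000]] (det J = -40.5000).
Solving J·Δ = −F gives Δ = (0.1111, -0.8889).
Then the next iterate is (s, t)₁ = (0.6111, 2.1111).
Re-evaluating at (0.6111, 2.1111): F = (0.074120, 4.795858), so ‖F‖₂ = 4.7964.

4.7964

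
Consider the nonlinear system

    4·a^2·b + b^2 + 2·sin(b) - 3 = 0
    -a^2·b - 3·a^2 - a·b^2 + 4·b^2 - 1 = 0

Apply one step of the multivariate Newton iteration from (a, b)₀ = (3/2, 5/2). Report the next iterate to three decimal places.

(1.079, 1.346)

At (3/2, 5/2): F = (26.94694, 2.250).
Jacobian J = [[8·a·b, 4·a^2 + 2·b + 2·cos(b)], [-2·a·b - 6·a - b^2, -a^2 - 2·a·b + 8·b]].
At the point, J = [[30.000, 12.39771], [-22.750, 10.250]] (det J = 589.54797).
Solving J·Δ = −F gives Δ = (-0.421, -1.154).
Then the next iterate is (a, b)₁ = (1.079, 1.346).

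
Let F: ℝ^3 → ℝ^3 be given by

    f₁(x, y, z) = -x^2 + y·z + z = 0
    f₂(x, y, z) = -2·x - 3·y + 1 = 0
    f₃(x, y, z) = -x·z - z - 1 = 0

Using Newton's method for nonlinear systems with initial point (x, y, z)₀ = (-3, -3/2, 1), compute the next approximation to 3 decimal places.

At (-3, -3/2, 1): F = (-9.500, 11.500, 1.000).
Jacobian J = [[-2·x, z, y + 1], [-2, -3, 0], [-z, 0, -x - 1]].
At the point, J = [[6.000, 1.000, -0.500], [-2.000, -3.000, 0.000], [-1.000, 0.000, 2.000]] (det J = -30.500).
Solving J·Δ = −F gives Δ = (1.066, 3.123, 0.033).
Then the next iterate is (x, y, z)₁ = (-1.934, 1.623, 1.033).

(-1.934, 1.623, 1.033)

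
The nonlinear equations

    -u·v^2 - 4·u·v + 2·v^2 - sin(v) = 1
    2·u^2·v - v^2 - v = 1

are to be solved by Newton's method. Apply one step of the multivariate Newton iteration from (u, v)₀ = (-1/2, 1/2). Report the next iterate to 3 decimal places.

(-1.245, -0.003)

At (-1/2, 1/2): F = (0.14557, -1.500).
Jacobian J = [[-v^2 - 4·v, -2·u·v - 4·u + 4·v - cos(v)], [4·u·v, 2·u^2 - 2·v - 1]].
At the point, J = [[-2.250, 3.62242], [-1.000, -1.500]] (det J = 6.99742).
Solving J·Δ = −F gives Δ = (-0.745, -0.503).
Then the next iterate is (u, v)₁ = (-1.245, -0.003).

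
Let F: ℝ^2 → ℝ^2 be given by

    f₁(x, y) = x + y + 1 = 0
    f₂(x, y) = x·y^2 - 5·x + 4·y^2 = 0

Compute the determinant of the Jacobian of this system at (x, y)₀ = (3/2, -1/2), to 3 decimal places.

J = [[1, 1], [y^2 - 5, 2·x·y + 8·y]].
At the point, J = [[1.000, 1.000], [-4.750, -5.500]].
det J = -0.750.

-0.750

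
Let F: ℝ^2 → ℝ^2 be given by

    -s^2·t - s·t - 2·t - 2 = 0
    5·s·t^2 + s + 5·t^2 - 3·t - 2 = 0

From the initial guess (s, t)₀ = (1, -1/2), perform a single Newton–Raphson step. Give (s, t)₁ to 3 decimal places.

(2.143, -0.071)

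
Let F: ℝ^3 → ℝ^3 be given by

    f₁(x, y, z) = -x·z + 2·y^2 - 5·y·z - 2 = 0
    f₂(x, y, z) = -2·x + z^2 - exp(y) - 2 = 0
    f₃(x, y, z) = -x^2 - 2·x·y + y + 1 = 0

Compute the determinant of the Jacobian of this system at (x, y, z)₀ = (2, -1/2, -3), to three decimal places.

182.090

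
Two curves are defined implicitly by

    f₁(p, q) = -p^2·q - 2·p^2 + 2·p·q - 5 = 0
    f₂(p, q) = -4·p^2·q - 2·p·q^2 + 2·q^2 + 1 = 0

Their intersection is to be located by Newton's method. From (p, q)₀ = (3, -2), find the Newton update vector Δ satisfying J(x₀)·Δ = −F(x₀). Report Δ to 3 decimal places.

(-2.555, -2.260)

At (3, -2): F = (-17.000, 57.000).
Jacobian J = [[-2·p·q - 4·p + 2·q, -p^2 + 2·p], [-8·p·q - 2·q^2, -4·p^2 - 4·p·q + 4·q]].
At the point, J = [[-4.000, -3.000], [40.000, -20.000]] (det J = 200.000).
Solving J·Δ = −F gives Δ = (-2.555, -2.260).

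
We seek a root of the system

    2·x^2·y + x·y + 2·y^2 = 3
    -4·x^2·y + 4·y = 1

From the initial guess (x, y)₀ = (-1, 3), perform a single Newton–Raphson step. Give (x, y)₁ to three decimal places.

(-0.958, 1.644)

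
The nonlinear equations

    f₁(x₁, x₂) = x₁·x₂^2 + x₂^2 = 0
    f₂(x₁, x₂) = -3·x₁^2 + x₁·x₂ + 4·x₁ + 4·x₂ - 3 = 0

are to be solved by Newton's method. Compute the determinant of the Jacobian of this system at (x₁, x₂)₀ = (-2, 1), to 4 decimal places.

36.0000

J = [[x₂^2, 2·x₁·x₂ + 2·x₂], [-6·x₁ + x₂ + 4, x₁ + 4]].
At the point, J = [[1.0000, -2.0000], [17.0000, 2.0000]].
det J = 36.0000.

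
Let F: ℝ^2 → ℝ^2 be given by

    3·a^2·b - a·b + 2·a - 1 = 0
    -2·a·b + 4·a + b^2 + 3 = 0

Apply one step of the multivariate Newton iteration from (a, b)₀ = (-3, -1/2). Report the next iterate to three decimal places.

(-0.378, -0.772)

At (-3, -1/2): F = (-22.000, -11.750).
Jacobian J = [[6·a·b - b + 2, 3·a^2 - a], [-2·b + 4, -2·a + 2·b]].
At the point, J = [[11.500, 30.000], [5.000, 5.000]] (det J = -92.500).
Solving J·Δ = −F gives Δ = (2.622, -0.272).
Then the next iterate is (a, b)₁ = (-0.378, -0.772).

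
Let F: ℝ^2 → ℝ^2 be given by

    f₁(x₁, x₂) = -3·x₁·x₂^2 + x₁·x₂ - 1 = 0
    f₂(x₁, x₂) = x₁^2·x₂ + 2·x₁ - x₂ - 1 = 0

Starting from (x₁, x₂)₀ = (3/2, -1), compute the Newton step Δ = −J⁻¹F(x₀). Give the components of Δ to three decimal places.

At (3/2, -1): F = (-7.000, 0.750).
Jacobian J = [[-3·x₂^2 + x₂, -6·x₁·x₂ + x₁], [2·x₁·x₂ + 2, x₁^2 - 1]].
At the point, J = [[-4.000, 10.500], [-1.000, 1.250]] (det J = 5.500).
Solving J·Δ = −F gives Δ = (3.023, 1.818).

(3.023, 1.818)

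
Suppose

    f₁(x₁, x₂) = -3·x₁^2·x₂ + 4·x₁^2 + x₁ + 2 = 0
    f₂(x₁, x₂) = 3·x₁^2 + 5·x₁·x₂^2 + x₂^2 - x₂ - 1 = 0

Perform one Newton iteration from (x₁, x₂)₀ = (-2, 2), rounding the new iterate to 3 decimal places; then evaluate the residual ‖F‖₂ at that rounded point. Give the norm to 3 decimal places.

3.806

At (-2, 2): F = (-8.000, -27.000).
Jacobian J = [[-6·x₁·x₂ + 8·x₁ + 1, -3·x₁^2], [6·x₁ + 5·x₂^2, 10·x₁·x₂ + 2·x₂ - 1]].
At the point, J = [[9.000, -12.000], [8.000, -37.000]] (det J = -237.000).
Solving J·Δ = −F gives Δ = (-0.118, -0.755).
Then the next iterate is (x₁, x₂)₁ = (-2.118, 1.245).
Re-evaluating at (-2.118, 1.245): F = (1.07077, -3.65197), so ‖F‖₂ = 3.806.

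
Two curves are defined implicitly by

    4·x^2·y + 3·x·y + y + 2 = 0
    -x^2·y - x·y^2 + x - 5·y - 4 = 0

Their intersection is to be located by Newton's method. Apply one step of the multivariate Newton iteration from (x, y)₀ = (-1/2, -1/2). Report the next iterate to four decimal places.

At (-1/2, -1/2): F = (1.7500, -1.7500).
Jacobian J = [[8·x·y + 3·y, 4·x^2 + 3·x + 1], [-2·x·y - y^2 + 1, -x^2 - 2·x·y - 5]].
At the point, J = [[0.5000, 0.5000], [0.2500, -5.7500]] (det J = -3.0000).
Solving J·Δ = −F gives Δ = (-3.0625, -0.4375).
Then the next iterate is (x, y)₁ = (-3.5625, -0.9375).

(-3.5625, -0.9375)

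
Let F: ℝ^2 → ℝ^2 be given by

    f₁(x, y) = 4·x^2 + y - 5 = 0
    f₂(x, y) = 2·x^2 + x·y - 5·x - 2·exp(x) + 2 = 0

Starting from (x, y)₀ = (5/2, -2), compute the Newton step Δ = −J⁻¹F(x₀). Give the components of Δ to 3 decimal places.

(-1.014, 2.280)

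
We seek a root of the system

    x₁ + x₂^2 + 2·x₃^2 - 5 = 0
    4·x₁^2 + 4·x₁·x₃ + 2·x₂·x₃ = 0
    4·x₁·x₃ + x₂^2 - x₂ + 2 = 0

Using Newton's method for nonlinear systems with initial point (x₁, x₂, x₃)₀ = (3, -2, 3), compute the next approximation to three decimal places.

(1.051, 0.561, 2.349)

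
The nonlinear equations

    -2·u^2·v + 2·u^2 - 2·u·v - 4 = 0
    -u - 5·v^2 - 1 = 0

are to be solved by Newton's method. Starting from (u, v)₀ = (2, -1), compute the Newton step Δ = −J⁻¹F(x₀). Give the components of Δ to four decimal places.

At (2, -1): F = (16.0000, -8.0000).
Jacobian J = [[-4·u·v + 4·u - 2·v, -2·u^2 - 2·u], [-1, -10·v]].
At the point, J = [[18.0000, -12.0000], [-1.0000, 10.0000]] (det J = 168.0000).
Solving J·Δ = −F gives Δ = (-0.3810, 0.7619).

(-0.3810, 0.7619)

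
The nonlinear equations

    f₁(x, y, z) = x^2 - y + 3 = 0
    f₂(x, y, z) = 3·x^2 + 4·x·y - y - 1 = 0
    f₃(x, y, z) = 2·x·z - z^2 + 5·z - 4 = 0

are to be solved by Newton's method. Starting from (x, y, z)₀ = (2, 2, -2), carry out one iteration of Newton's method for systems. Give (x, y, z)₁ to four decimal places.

(0.7500, 2.0000, -0.3846)

At (2, 2, -2): F = (5.0000, 25.0000, -26.0000).
Jacobian J = [[2·x, -1, 0], [6·x + 4·y, 4·x - 1, 0], [2·z, 0, 2·x - 2·z + 5]].
At the point, J = [[4.0000, -1.0000, 0.0000], [20.0000, 7.0000, 0.0000], [-4.0000, 0.0000, 13.0000]] (det J = 624.0000).
Solving J·Δ = −F gives Δ = (-1.2500, 0.0000, 1.6154).
Then the next iterate is (x, y, z)₁ = (0.7500, 2.0000, -0.3846).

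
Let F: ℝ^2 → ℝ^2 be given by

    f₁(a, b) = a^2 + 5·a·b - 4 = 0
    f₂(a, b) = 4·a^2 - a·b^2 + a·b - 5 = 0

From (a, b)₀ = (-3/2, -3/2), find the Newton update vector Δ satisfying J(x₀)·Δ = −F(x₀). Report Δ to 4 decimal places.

(0.2755, 0.8810)

At (-3/2, -3/2): F = (9.5000, 9.6250).
Jacobian J = [[2·a + 5·b, 5·a], [8·a - b^2 + b, -2·a·b + a]].
At the point, J = [[-10.5000, -7.5000], [-15.7500, -6.0000]] (det J = -55.1250).
Solving J·Δ = −F gives Δ = (0.2755, 0.8810).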